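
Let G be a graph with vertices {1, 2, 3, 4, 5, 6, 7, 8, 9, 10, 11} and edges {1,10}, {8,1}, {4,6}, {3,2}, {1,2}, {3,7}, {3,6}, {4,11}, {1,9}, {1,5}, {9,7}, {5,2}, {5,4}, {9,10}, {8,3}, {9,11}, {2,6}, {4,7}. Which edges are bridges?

none

The edges on the cycle 1-9-10-1 are not bridges since each lies on that cycle.
Every edge lies on some cycle, so there are no bridges.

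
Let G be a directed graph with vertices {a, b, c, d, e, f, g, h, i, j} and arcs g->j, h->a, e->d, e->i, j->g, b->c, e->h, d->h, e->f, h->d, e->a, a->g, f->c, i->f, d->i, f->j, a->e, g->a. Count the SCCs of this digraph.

3

{a, d, e, f, g, h, i, j} are all mutually reachable — one SCC of size 8.
{c} is an SCC by itself.
{b} is an SCC by itself.
That gives 3 strongly connected components.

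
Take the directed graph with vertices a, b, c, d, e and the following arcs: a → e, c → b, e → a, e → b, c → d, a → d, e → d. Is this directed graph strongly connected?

There is no directed path from a to c, so the graph is not strongly connected.

No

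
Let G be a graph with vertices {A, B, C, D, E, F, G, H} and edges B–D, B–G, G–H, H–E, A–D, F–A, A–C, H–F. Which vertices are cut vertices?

Removing A increases the component count from 1 to 2, so A is a cut vertex.
Removing H increases the component count from 1 to 2, so H is a cut vertex.
By contrast removing E leaves 1 component; it is not a cut vertex. No other vertex is a cut vertex either.

A, H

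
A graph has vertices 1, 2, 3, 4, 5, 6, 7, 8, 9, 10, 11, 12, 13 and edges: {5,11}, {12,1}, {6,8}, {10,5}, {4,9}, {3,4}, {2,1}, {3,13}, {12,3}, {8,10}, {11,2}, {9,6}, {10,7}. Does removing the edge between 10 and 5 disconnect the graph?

After removing 10—5, the path 10-8-6-9-4-3-12-1-2-11-5 still connects them, so the edge is not a bridge.

No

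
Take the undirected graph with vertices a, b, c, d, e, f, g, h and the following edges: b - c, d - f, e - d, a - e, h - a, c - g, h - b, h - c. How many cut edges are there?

The edges on the cycle h-b-c-h are not bridges since each lies on that cycle.
But removing a - e disconnects a from e; removing c - g disconnects c from g; removing e - d disconnects e from d; removing h - a disconnects h from a — these are bridges.
In total 5 edges are bridges.

5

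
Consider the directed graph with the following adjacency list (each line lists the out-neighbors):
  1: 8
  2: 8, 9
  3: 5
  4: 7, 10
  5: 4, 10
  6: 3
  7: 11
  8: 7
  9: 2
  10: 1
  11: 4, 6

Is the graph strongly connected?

No

There is no directed path from 4 to 2, so the graph is not strongly connected.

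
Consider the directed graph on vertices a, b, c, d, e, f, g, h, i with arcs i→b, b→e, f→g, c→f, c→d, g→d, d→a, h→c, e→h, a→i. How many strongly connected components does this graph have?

{a, b, c, d, e, f, g, h, i} are all mutually reachable — one SCC of size 9.
That gives 1 strongly connected component.

1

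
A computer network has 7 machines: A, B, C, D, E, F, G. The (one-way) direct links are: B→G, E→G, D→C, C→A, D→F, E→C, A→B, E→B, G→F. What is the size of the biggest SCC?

{A} is an SCC by itself.
{G} is an SCC by itself.
{E} is an SCC by itself.
{B} is an SCC by itself.
{F} is an SCC by itself.
(and 2 more singleton SCCs)
The largest has 1 vertex.

1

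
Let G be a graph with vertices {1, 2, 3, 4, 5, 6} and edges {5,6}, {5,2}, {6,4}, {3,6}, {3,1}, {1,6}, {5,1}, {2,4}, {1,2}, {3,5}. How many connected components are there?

1

Starting from 1 we can reach 1, 2, 3, 4, 5, 6. That is one component of size 6.
Total: 1 component.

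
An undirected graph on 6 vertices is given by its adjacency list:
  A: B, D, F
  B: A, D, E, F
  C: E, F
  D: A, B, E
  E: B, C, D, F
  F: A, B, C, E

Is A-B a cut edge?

No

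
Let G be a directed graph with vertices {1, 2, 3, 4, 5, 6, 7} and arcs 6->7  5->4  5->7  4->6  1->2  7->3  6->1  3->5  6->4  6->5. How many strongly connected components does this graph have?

3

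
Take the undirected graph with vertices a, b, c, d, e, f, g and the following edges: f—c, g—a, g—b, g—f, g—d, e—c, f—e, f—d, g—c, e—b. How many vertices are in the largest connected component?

Starting from a we can reach a, b, c, d, e, f, g. That is one component of size 7.
The largest has 7 vertices.

7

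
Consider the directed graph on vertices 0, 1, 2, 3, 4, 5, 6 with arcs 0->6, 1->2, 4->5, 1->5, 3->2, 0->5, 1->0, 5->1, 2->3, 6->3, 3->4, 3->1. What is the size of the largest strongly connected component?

{0, 1, 2, 3, 4, 5, 6} are all mutually reachable — one SCC of size 7.
The largest has 7 vertices.

7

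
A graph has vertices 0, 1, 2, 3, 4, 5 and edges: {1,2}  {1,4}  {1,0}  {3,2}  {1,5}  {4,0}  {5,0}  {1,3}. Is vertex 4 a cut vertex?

No

Deleting 4 leaves 1 component (was 1) (its neighbors 0, 1 remain connected to each other), so 4 is not a cut vertex.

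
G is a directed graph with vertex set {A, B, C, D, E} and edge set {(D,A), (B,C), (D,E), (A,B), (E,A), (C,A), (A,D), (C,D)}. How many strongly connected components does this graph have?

1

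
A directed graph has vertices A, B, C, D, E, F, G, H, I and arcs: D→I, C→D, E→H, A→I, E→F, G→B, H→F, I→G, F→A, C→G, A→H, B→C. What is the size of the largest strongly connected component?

{B, C, D, G, I} are all mutually reachable — one SCC of size 5.
{A, F, H} are all mutually reachable — one SCC of size 3.
{E} is an SCC by itself.
The largest has 5 vertices.

5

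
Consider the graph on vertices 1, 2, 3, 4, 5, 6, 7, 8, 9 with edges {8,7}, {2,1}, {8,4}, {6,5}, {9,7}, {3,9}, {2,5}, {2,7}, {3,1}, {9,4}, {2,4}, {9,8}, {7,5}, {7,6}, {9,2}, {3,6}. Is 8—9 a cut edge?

After removing 8—9, the path 8-4-9 still connects them, so the edge is not a bridge.

No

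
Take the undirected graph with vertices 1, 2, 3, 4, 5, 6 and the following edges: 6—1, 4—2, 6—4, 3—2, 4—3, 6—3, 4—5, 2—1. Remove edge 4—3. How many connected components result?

4 and 3 are still connected via 4-6-3, so the component count stays at 1.

1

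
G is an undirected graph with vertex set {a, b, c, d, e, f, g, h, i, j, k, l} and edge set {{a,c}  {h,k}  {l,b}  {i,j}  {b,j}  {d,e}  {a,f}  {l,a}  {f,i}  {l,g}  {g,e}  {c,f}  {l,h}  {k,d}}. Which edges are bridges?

none

The edges on the cycle a-c-f-a are not bridges since each lies on that cycle.
Every edge lies on some cycle, so there are no bridges.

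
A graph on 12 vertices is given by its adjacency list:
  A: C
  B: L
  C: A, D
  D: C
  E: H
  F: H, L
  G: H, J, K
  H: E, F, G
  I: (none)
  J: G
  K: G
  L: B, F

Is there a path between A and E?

The component containing A is {A, C, D}, and E is not in it.

No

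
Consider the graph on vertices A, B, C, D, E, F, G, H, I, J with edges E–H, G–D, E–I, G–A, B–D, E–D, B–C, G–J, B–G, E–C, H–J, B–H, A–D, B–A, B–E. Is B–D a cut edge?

After removing B–D, the path B-G-D still connects them, so the edge is not a bridge.

No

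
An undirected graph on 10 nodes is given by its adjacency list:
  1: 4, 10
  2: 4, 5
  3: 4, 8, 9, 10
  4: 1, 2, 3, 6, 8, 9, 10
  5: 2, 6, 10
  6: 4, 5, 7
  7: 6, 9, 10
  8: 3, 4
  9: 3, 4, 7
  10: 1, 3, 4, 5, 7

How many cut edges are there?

0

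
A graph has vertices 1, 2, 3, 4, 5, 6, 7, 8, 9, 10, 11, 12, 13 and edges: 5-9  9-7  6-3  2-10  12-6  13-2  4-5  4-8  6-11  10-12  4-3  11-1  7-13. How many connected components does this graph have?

Starting from 1 we can reach 1, 2, 3, 4, 5, 6, 7, 8, 9, 10, 11, 12, 13. That is one component of size 13.
Total: 1 component.

1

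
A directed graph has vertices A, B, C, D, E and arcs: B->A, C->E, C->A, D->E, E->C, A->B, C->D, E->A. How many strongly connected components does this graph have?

{C, D, E} are all mutually reachable — one SCC of size 3.
{A, B} are all mutually reachable — one SCC of size 2.
That gives 2 strongly connected components.

2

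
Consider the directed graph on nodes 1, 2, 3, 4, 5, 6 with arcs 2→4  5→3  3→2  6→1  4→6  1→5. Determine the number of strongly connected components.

{1, 2, 3, 4, 5, 6} are all mutually reachable — one SCC of size 6.
That gives 1 strongly connected component.

1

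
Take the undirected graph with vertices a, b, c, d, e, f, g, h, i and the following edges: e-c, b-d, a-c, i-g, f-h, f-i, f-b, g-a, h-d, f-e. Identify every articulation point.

f

Removing f increases the component count from 1 to 2, so f is a cut vertex.
By contrast removing c leaves 1 component; it is not a cut vertex. No other vertex is a cut vertex either.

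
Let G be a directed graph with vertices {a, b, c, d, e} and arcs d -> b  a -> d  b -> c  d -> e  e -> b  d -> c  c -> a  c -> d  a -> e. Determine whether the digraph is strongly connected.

From b we can reach every vertex (a, b, c, d, e), and every vertex can reach b (a, b, c, d, e). So the whole graph is one strongly connected component.

Yes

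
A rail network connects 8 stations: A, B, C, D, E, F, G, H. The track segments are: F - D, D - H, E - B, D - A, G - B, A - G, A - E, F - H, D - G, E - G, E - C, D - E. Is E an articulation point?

Deleting E raises the number of components from 1 to 2, so E is a cut vertex.

Yes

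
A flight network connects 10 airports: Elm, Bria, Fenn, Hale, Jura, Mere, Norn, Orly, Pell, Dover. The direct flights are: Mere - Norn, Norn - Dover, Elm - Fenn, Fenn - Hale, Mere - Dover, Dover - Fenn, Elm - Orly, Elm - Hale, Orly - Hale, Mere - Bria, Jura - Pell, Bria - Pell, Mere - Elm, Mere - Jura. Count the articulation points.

1

Removing Mere increases the component count from 1 to 2, so Mere is a cut vertex.
By contrast removing Dover leaves 1 component; it is not a cut vertex. No other vertex is a cut vertex either.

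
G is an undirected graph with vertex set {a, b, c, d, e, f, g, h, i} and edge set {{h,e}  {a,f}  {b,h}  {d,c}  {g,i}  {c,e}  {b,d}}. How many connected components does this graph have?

3

Starting from g we can reach g, i. That is one component of size 2.
Starting from a we can reach a, f. That is one component of size 2.
Starting from b we can reach b, c, d, e, h. That is one component of size 5.
Total: 3 components.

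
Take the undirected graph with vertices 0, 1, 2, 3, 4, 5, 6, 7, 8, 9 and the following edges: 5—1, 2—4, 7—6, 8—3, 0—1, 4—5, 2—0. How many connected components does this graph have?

9 is isolated — a component by itself.
Starting from 6 we can reach 6, 7. That is one component of size 2.
Starting from 3 we can reach 3, 8. That is one component of size 2.
Starting from 0 we can reach 0, 1, 2, 4, 5. That is one component of size 5.
Total: 4 components.

4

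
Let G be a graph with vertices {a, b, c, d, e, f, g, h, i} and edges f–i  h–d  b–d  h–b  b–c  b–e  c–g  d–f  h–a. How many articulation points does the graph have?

5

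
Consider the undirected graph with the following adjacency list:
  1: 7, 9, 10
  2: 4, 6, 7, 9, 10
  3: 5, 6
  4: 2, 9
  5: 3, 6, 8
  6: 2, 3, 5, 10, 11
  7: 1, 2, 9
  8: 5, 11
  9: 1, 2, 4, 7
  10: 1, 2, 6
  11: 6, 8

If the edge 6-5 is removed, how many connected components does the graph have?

6 and 5 are still connected via 6-3-5, so the component count stays at 1.

1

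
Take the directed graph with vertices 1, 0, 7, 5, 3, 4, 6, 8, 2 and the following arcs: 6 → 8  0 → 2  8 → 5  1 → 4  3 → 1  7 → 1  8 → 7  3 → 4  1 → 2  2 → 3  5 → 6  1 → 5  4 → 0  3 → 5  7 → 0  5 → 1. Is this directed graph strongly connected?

From 6 we can reach every vertex (0, 1, 2, 3, 4, 5, 6, 7, 8), and every vertex can reach 6 (0, 1, 2, 3, 4, 5, 6, 7, 8). So the whole graph is one strongly connected component.

Yes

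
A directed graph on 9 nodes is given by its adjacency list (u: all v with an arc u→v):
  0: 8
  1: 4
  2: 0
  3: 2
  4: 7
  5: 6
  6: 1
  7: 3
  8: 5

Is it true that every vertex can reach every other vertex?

Yes

From 4 we can reach every vertex (0, 1, 2, 3, 4, 5, 6, 7, 8), and every vertex can reach 4 (0, 1, 2, 3, 4, 5, 6, 7, 8). So the whole graph is one strongly connected component.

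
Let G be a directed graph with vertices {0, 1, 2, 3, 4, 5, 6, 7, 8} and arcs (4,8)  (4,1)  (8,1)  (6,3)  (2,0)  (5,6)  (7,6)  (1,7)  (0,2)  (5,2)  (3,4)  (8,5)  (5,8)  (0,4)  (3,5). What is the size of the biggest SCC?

{0, 1, 2, 3, 4, 5, 6, 7, 8} are all mutually reachable — one SCC of size 9.
The largest has 9 vertices.

9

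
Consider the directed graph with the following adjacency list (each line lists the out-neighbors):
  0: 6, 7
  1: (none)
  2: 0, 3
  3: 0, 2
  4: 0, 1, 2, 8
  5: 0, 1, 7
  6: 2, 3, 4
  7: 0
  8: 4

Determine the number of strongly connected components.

{0, 2, 3, 4, 6, 7, 8} are all mutually reachable — one SCC of size 7.
{1} is an SCC by itself.
{5} is an SCC by itself.
That gives 3 strongly connected components.

3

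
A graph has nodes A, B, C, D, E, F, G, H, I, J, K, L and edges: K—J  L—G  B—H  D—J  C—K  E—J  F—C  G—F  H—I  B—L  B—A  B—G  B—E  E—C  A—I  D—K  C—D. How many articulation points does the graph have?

1

Removing B increases the component count from 1 to 2, so B is a cut vertex.
By contrast removing C leaves 1 component; it is not a cut vertex. No other vertex is a cut vertex either.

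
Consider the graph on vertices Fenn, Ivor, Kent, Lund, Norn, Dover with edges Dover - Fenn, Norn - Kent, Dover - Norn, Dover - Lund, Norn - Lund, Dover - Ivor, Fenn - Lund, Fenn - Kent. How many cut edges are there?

The edges on the cycle Dover-Norn-Lund-Dover are not bridges since each lies on that cycle.
But removing Dover - Ivor disconnects Dover from Ivor — this is a bridge.

1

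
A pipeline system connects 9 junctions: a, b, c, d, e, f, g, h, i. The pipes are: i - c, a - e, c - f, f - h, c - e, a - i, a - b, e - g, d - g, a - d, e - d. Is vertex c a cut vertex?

Deleting c raises the number of components from 1 to 2, so c is a cut vertex.

Yes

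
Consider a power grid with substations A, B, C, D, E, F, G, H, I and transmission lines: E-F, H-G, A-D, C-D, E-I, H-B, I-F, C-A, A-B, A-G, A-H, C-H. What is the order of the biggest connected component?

6

Starting from E we can reach E, F, I. That is one component of size 3.
Starting from A we can reach A, B, C, D, G, H. That is one component of size 6.
The largest has 6 vertices.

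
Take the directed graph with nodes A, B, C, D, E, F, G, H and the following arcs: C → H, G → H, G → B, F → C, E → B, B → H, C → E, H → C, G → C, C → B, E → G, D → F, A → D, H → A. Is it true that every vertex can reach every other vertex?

Yes

From H we can reach every vertex (A, B, C, D, E, F, G, H), and every vertex can reach H (A, B, C, D, E, F, G, H). So the whole graph is one strongly connected component.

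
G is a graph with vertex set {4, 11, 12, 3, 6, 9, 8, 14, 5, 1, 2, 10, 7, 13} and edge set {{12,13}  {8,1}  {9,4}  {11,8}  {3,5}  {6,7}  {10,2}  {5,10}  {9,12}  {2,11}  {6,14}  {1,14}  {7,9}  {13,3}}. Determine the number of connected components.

1

Starting from 1 we can reach 1, 2, 3, 4, 5, 6, 7, 8, 9, 10, 11, 12, 13, 14. That is one component of size 14.
Total: 1 component.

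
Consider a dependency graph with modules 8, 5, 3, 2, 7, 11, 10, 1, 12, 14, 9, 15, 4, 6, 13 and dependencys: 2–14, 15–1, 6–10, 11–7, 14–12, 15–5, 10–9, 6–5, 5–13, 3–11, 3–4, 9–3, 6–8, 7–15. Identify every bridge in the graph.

1-15, 12-14, 13-5, 14-2, 3-4, 6-8

The edges on the cycle 6-10-9-3-11-7-15-5-6 are not bridges since each lies on that cycle.
But removing 14–12 disconnects 14 from 12; removing 1–15 disconnects 1 from 15; removing 13–5 disconnects 13 from 5; removing 4–3 disconnects 4 from 3 — these are bridges.
In total 6 edges are bridges.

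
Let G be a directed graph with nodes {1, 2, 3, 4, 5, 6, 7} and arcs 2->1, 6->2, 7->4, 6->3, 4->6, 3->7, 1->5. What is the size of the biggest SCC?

4

{3, 4, 6, 7} are all mutually reachable — one SCC of size 4.
{2} is an SCC by itself.
{1} is an SCC by itself.
{5} is an SCC by itself.
The largest has 4 vertices.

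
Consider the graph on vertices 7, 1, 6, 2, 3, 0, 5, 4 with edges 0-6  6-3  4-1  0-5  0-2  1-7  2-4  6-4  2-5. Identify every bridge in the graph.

1-4, 1-7, 3-6

The edges on the cycle 0-2-4-6-0 are not bridges since each lies on that cycle.
But removing 1-4 disconnects 1 from 4; removing 3-6 disconnects 3 from 6; removing 1-7 disconnects 1 from 7 — these are bridges.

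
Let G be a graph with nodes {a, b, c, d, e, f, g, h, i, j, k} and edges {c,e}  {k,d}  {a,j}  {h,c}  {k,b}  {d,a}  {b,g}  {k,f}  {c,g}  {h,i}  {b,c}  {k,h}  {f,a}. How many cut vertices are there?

Removing a increases the component count from 1 to 2, so a is a cut vertex.
Removing c increases the component count from 1 to 2, so c is a cut vertex.
Removing h increases the component count from 1 to 2, so h is a cut vertex.
Likewise k is a cut vertex.
By contrast removing j leaves 1 component; it is not a cut vertex. No other vertex is a cut vertex either.

4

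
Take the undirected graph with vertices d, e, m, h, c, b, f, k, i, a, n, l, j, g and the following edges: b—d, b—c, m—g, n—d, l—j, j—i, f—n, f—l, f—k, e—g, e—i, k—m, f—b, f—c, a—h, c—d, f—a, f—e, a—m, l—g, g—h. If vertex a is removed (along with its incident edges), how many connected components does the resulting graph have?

1

With a gone, the remaining components are: {b, c, d, e, f, g, h, i, j, k, l, m, n}.
That is 1 component.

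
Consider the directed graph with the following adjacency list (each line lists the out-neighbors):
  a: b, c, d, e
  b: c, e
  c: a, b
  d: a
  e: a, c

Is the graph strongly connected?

From a we can reach every vertex (a, b, c, d, e), and every vertex can reach a (a, b, c, d, e). So the whole graph is one strongly connected component.

Yes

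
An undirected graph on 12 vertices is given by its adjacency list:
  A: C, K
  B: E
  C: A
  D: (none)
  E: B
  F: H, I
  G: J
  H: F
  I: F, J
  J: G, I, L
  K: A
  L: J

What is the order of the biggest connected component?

D is isolated — a component by itself.
Starting from B we can reach B, E. That is one component of size 2.
Starting from A we can reach A, C, K. That is one component of size 3.
Starting from F we can reach F, G, H, I, J, L. That is one component of size 6.
The largest has 6 vertices.

6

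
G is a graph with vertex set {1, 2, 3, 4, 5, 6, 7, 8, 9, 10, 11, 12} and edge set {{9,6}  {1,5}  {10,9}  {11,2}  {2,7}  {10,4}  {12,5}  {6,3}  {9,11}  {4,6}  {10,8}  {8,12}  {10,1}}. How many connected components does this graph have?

1

Starting from 1 we can reach 1, 2, 3, 4, 5, 6, 7, 8, 9, 10, 11, 12. That is one component of size 12.
Total: 1 component.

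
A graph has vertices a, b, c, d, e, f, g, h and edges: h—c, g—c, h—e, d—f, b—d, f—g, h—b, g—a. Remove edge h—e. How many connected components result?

Before removal there is 1 component.
h—e is a bridge — removing it separates h's side from e's side.
After removal: 2 components.

2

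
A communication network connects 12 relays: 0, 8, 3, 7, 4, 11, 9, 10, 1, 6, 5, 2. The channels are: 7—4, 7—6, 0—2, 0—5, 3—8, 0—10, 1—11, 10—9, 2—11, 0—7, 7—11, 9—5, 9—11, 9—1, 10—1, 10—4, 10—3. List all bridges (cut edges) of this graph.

The edges on the cycle 0-7-4-10-0 are not bridges since each lies on that cycle.
But removing 8—3 disconnects 8 from 3; removing 10—3 disconnects 10 from 3; removing 7—6 disconnects 7 from 6 — these are bridges.

10-3, 3-8, 6-7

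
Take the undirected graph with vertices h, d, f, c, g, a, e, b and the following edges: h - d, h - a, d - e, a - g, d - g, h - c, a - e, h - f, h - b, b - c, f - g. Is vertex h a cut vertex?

Deleting h raises the number of components from 1 to 2, so h is a cut vertex.

Yes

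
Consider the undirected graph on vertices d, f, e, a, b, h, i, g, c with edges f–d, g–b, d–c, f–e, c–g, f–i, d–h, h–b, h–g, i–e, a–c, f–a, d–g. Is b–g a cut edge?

No

After removing b–g, the path b-h-g still connects them, so the edge is not a bridge.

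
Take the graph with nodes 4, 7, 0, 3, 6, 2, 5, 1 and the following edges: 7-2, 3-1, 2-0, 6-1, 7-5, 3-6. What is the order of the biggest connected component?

4

4 is isolated — a component by itself.
Starting from 1 we can reach 1, 3, 6. That is one component of size 3.
Starting from 0 we can reach 0, 2, 5, 7. That is one component of size 4.
The largest has 4 vertices.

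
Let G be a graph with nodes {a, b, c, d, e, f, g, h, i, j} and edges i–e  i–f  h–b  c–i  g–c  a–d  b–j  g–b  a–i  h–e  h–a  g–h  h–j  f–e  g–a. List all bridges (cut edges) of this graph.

The edges on the cycle g-c-i-a-g are not bridges since each lies on that cycle.
But removing a–d disconnects a from d — this is a bridge.

a-d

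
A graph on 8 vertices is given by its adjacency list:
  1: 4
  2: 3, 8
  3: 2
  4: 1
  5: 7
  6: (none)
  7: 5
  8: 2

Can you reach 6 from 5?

No

The component containing 5 is {5, 7}, and 6 is not in it.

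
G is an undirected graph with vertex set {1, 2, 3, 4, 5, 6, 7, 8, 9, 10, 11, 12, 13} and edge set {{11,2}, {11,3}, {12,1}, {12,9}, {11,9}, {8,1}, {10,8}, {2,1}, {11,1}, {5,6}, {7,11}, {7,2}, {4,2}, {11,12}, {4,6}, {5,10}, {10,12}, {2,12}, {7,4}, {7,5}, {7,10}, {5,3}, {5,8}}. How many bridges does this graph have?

The edges on the cycle 5-10-8-5 are not bridges since each lies on that cycle.
Every edge lies on some cycle, so there are no bridges.

0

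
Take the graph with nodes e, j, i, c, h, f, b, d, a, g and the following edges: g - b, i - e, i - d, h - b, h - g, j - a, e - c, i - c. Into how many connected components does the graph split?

f is isolated — a component by itself.
Starting from a we can reach a, j. That is one component of size 2.
Starting from b we can reach b, g, h. That is one component of size 3.
Starting from c we can reach c, d, e, i. That is one component of size 4.
Total: 4 components.

4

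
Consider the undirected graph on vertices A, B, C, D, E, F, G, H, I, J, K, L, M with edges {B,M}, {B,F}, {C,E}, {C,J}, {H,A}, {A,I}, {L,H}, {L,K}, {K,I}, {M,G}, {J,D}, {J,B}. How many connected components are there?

2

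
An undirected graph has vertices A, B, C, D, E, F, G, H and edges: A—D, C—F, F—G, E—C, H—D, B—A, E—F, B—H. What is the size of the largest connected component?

Starting from A we can reach A, B, D, H. That is one component of size 4.
Starting from C we can reach C, E, F, G. That is one component of size 4.
The largest has 4 vertices.

4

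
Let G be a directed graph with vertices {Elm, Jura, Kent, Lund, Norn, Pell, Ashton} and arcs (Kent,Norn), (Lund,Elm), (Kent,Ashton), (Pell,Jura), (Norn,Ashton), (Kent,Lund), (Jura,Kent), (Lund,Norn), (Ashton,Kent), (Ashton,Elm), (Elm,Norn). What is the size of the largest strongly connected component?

5

{Elm, Kent, Lund, Norn, Ashton} are all mutually reachable — one SCC of size 5.
{Jura} is an SCC by itself.
{Pell} is an SCC by itself.
The largest has 5 vertices.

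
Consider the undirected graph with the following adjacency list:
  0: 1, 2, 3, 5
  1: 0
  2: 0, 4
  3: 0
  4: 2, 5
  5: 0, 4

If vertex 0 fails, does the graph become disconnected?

Yes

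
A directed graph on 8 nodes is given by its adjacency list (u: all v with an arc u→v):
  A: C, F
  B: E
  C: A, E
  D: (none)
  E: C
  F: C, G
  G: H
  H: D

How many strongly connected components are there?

5

{A, C, E, F} are all mutually reachable — one SCC of size 4.
{B} is an SCC by itself.
{G} is an SCC by itself.
{D} is an SCC by itself.
{H} is an SCC by itself.
That gives 5 strongly connected components.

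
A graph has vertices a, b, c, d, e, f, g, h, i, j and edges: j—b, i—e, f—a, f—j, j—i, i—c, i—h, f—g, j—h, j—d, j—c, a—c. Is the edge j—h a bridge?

After removing j—h, the path j-i-h still connects them, so the edge is not a bridge.

No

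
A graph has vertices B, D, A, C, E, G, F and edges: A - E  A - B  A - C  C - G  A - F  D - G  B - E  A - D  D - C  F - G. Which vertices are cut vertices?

A

Removing A increases the component count from 1 to 2, so A is a cut vertex.
By contrast removing D leaves 1 component; it is not a cut vertex. No other vertex is a cut vertex either.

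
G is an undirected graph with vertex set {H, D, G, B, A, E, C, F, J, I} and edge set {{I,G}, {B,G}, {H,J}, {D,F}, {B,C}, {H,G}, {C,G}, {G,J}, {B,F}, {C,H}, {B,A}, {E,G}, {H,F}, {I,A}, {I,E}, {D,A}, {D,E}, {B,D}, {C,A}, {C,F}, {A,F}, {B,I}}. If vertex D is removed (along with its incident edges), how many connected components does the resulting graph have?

With D gone, the remaining components are: {A, B, C, E, F, G, H, I, J}.
That is 1 component.

1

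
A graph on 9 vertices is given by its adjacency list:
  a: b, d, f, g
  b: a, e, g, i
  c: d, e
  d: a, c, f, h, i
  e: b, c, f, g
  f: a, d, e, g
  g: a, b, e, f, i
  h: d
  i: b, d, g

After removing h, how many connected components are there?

1

With h gone, the remaining components are: {a, b, c, d, e, f, g, i}.
That is 1 component.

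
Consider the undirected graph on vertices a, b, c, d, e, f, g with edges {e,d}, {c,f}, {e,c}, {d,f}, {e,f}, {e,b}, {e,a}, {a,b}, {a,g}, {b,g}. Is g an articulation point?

Deleting g leaves 1 component (was 1) (its neighbors a, b remain connected to each other), so g is not a cut vertex.

No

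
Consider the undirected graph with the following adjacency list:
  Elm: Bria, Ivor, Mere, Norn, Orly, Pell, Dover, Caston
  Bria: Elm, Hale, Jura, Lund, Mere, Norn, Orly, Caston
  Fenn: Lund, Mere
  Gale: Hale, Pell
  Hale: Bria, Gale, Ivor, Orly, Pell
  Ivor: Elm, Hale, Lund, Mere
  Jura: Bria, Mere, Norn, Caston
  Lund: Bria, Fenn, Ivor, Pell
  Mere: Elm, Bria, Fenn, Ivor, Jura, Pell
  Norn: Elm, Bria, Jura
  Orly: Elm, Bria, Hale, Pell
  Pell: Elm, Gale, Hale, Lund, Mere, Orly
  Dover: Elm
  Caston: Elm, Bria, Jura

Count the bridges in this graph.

The edges on the cycle Mere-Elm-Norn-Bria-Mere are not bridges since each lies on that cycle.
But removing Dover-Elm disconnects Dover from Elm — this is a bridge.

1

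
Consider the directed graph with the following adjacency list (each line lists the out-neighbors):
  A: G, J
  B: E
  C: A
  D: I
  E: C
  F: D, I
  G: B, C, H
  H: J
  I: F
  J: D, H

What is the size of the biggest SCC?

{A, B, C, E, G} are all mutually reachable — one SCC of size 5.
{D, F, I} are all mutually reachable — one SCC of size 3.
{H, J} are all mutually reachable — one SCC of size 2.
The largest has 5 vertices.

5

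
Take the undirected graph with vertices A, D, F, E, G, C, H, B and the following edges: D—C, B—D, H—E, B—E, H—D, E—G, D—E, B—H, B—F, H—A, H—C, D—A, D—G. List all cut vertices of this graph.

B

Removing B increases the component count from 1 to 2, so B is a cut vertex.
By contrast removing C leaves 1 component; it is not a cut vertex. No other vertex is a cut vertex either.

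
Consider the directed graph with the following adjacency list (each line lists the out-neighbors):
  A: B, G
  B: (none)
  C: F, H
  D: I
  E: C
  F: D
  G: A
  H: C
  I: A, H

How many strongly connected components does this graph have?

{C, D, F, H, I} are all mutually reachable — one SCC of size 5.
{A, G} are all mutually reachable — one SCC of size 2.
{B} is an SCC by itself.
{E} is an SCC by itself.
That gives 4 strongly connected components.

4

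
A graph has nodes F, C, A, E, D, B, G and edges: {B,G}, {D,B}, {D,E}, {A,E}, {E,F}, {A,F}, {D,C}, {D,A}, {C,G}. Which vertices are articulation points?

D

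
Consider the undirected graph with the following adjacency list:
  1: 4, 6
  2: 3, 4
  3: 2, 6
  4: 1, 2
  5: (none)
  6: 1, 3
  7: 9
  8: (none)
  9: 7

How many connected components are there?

4

5 is isolated — a component by itself.
8 is isolated — a component by itself.
Starting from 7 we can reach 7, 9. That is one component of size 2.
Starting from 1 we can reach 1, 2, 3, 4, 6. That is one component of size 5.
Total: 4 components.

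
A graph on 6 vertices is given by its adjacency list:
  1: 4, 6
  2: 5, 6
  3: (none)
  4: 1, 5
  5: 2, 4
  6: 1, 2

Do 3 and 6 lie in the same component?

No

The component containing 3 is {3}, and 6 is not in it.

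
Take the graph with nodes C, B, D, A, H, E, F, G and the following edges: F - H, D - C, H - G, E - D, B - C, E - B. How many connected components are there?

A is isolated — a component by itself.
Starting from F we can reach F, G, H. That is one component of size 3.
Starting from B we can reach B, C, D, E. That is one component of size 4.
Total: 3 components.

3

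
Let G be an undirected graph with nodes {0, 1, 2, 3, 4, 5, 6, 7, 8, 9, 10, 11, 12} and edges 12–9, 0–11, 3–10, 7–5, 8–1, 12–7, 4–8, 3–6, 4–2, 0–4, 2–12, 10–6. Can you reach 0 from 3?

No

The component containing 3 is {3, 6, 10}, and 0 is not in it.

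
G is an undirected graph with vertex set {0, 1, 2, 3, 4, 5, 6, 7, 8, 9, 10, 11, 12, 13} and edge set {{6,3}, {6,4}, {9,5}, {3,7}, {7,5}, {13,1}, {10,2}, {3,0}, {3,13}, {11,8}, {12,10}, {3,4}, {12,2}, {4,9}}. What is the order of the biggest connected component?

Starting from 8 we can reach 8, 11. That is one component of size 2.
Starting from 2 we can reach 2, 10, 12. That is one component of size 3.
Starting from 0 we can reach 0, 1, 3, 4, 5, 6, 7, 9, 13. That is one component of size 9.
The largest has 9 vertices.

9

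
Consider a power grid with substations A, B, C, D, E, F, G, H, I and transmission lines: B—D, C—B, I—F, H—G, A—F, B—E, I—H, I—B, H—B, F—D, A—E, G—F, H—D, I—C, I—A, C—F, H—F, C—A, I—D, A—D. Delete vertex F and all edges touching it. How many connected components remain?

1

With F gone, the remaining components are: {A, B, C, D, E, G, H, I}.
That is 1 component.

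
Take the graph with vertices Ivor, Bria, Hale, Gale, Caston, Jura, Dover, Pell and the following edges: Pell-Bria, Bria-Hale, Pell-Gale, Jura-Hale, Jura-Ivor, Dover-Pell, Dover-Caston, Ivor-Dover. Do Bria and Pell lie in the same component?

Yes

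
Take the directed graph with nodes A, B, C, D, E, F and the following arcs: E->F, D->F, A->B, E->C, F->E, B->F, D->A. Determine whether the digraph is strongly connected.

No

There is no directed path from F to D, so the graph is not strongly connected.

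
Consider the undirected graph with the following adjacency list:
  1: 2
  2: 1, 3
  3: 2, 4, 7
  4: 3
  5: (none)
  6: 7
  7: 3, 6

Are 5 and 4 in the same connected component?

No

The component containing 5 is {5}, and 4 is not in it.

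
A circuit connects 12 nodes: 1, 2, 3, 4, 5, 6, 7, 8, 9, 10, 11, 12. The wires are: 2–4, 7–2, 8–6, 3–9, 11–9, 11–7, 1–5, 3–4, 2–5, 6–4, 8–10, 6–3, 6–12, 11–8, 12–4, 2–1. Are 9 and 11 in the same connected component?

Yes

From 9 we can reach 1, 2, 3, 4, 5, 6, 7, 8, 9, 10, 11, 12, which includes 11.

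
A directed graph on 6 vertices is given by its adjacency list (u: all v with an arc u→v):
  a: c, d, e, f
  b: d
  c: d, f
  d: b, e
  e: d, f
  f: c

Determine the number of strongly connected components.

2

{b, c, d, e, f} are all mutually reachable — one SCC of size 5.
{a} is an SCC by itself.
That gives 2 strongly connected components.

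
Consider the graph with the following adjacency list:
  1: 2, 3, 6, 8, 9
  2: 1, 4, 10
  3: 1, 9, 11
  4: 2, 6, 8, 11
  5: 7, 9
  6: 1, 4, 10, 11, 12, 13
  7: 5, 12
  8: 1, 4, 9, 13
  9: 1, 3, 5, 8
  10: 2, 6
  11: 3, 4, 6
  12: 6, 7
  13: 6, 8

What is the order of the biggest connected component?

Starting from 1 we can reach 1, 2, 3, 4, 5, 6, 7, 8, 9, 10, 11, 12, 13. That is one component of size 13.
The largest has 13 vertices.

13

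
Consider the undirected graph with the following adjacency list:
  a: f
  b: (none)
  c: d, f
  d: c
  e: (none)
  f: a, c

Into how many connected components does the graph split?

3

b is isolated — a component by itself.
e is isolated — a component by itself.
Starting from a we can reach a, c, d, f. That is one component of size 4.
Total: 3 components.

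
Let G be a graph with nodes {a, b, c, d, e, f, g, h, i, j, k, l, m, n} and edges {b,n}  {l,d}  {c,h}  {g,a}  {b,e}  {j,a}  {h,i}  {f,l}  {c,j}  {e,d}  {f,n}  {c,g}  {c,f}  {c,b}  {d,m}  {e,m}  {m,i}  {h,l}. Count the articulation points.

1

Removing c increases the component count from 2 to 3, so c is a cut vertex.
By contrast removing f leaves 2 components; it is not a cut vertex. No other vertex is a cut vertex either.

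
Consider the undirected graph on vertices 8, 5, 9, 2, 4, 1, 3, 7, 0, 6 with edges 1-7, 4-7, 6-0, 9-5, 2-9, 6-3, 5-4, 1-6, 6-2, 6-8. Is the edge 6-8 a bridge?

Yes

Removing 6-8 leaves no path between 6 and 8: the component count goes from 1 to 2. So it is a bridge.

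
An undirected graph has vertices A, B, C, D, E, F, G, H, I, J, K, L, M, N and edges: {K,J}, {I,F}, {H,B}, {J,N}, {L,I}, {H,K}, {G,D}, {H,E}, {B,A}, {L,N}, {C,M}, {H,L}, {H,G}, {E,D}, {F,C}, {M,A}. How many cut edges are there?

0

The edges on the cycle H-K-J-N-L-H are not bridges since each lies on that cycle.
Every edge lies on some cycle, so there are no bridges.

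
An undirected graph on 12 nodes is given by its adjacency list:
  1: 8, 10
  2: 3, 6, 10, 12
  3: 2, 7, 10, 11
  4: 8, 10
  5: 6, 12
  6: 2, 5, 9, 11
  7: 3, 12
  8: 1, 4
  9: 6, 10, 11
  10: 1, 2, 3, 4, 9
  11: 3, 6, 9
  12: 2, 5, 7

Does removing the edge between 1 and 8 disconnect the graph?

After removing 1-8, the path 1-10-4-8 still connects them, so the edge is not a bridge.

No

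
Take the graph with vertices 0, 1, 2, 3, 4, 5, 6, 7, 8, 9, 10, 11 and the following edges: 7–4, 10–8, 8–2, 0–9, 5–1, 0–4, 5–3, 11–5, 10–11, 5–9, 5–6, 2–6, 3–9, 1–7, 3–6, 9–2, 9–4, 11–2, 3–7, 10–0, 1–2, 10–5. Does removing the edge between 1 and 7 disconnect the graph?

No

After removing 1–7, the path 1-5-3-7 still connects them, so the edge is not a bridge.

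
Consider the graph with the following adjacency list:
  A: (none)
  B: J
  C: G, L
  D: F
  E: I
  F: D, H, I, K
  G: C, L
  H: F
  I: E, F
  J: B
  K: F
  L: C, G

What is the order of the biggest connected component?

A is isolated — a component by itself.
Starting from B we can reach B, J. That is one component of size 2.
Starting from C we can reach C, G, L. That is one component of size 3.
Starting from D we can reach D, E, F, H, I, K. That is one component of size 6.
The largest has 6 vertices.

6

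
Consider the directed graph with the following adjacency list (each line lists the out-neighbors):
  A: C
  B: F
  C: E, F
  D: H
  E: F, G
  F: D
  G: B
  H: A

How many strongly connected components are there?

1

{A, B, C, D, E, F, G, H} are all mutually reachable — one SCC of size 8.
That gives 1 strongly connected component.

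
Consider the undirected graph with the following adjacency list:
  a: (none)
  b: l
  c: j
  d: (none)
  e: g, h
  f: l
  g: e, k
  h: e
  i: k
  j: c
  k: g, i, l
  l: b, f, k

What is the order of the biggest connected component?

8

a is isolated — a component by itself.
d is isolated — a component by itself.
Starting from c we can reach c, j. That is one component of size 2.
Starting from b we can reach b, e, f, g, h, i, k, l. That is one component of size 8.
The largest has 8 vertices.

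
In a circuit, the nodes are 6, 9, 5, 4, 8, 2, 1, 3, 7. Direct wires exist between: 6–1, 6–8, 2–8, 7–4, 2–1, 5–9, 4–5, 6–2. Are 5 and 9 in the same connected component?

From 5 we can reach 4, 5, 7, 9, which includes 9.

Yes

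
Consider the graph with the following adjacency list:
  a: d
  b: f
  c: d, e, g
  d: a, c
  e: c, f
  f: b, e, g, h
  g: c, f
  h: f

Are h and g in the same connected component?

Yes

From h we can reach a, b, c, d, e, f, g, h, which includes g.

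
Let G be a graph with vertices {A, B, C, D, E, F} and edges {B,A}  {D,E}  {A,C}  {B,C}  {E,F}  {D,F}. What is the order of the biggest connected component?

Starting from D we can reach D, E, F. That is one component of size 3.
Starting from A we can reach A, B, C. That is one component of size 3.
The largest has 3 vertices.

3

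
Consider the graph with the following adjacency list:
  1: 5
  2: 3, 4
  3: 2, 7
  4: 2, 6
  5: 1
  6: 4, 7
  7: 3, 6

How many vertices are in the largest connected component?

Starting from 1 we can reach 1, 5. That is one component of size 2.
Starting from 2 we can reach 2, 3, 4, 6, 7. That is one component of size 5.
The largest has 5 vertices.

5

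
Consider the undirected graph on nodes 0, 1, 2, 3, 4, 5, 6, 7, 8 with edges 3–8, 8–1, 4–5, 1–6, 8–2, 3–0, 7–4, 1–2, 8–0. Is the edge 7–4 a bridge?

Removing 7–4 leaves no path between 7 and 4: the component count goes from 2 to 3. So it is a bridge.

Yes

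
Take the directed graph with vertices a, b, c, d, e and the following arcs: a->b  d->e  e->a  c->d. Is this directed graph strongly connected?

No

There is no directed path from b to c, so the graph is not strongly connected.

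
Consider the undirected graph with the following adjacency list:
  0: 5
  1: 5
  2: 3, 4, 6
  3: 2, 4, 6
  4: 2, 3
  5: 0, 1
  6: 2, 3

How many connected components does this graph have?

Starting from 0 we can reach 0, 1, 5. That is one component of size 3.
Starting from 2 we can reach 2, 3, 4, 6. That is one component of size 4.
Total: 2 components.

2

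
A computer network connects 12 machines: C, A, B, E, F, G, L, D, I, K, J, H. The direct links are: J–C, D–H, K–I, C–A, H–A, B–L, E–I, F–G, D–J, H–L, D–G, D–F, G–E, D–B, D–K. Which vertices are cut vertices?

Removing D increases the component count from 1 to 2, so D is a cut vertex.
By contrast removing K leaves 1 component; it is not a cut vertex. No other vertex is a cut vertex either.

D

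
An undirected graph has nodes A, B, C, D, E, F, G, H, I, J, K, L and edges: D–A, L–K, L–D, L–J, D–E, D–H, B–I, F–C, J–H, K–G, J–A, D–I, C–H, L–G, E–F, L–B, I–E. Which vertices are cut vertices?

Removing L increases the component count from 1 to 2, so L is a cut vertex.
By contrast removing K leaves 1 component; it is not a cut vertex. No other vertex is a cut vertex either.

L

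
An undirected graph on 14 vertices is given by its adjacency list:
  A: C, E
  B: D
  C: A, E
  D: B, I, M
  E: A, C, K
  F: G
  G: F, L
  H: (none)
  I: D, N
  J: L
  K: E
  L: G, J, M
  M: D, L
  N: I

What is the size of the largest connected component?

9

H is isolated — a component by itself.
Starting from A we can reach A, C, E, K. That is one component of size 4.
Starting from B we can reach B, D, F, G, I, J, L, M, N. That is one component of size 9.
The largest has 9 vertices.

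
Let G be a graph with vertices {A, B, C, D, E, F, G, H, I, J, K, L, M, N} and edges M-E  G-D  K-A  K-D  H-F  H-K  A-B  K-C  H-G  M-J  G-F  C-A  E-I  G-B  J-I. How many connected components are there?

N is isolated — a component by itself.
L is isolated — a component by itself.
Starting from E we can reach E, I, J, M. That is one component of size 4.
Starting from A we can reach A, B, C, D, F, G, H, K. That is one component of size 8.
Total: 4 components.

4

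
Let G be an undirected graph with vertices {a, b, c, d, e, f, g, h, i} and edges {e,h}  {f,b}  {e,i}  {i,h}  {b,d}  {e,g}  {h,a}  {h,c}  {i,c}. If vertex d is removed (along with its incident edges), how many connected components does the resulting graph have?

With d gone, the remaining components are: {b, f}; {a, c, e, g, h, i}.
That is 2 components.

2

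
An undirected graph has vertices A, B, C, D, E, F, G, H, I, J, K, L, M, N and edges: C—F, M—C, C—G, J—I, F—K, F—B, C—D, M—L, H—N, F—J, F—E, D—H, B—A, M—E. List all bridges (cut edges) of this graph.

A-B, B-F, C-D, C-G, D-H, F-J, F-K, H-N, I-J, L-M

The edges on the cycle M-C-F-E-M are not bridges since each lies on that cycle.
But removing J—F disconnects J from F; removing C—D disconnects C from D; removing N—H disconnects N from H; removing F—B disconnects F from B — these are bridges.
In total 10 edges are bridges.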